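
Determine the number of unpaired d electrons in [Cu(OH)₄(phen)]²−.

1

Each hydroxide is −1; 1,10-phenanthroline is neutral; balancing the −2 overall charge requires Cu(II).
Copper is a group-11 element; Cu(II) is therefore d⁹.
Counting donor atoms: 4×hydroxide (monodentate) → 4 donors; 1×1,10-phenanthroline (bidentate) → 2 donors. Coordination number = 6.
In an octahedral field the d⁹ configuration is t₂g⁶e_g³ (only one arrangement possible), giving 1 unpaired electron.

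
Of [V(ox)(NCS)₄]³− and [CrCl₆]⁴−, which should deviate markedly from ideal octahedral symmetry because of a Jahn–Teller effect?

[CrCl₆]⁴−

[V(ox)(NCS)₄]³−: Each oxalate is −2; each isothiocyanate is −1; balancing the −3 overall charge requires V(III). V sits in group 5, so the d-electron count is 5 − 3 = 2. The d² configuration leaves the e_g set evenly filled (or empty) — no strong Jahn–Teller driving force.
[CrCl₆]⁴−: Each chloride is −1; balancing the −4 overall charge requires Cr(II). Cr sits in group 6, so the d-electron count is 6 − 2 = 4. Chloride is a weak-field ligand for a first-row metal, so the complex is high-spin. The t₂g³e_g¹ (high-spin) configuration has an unevenly filled e_g set; the Jahn–Teller theorem predicts a tetragonal distortion (typically axial elongation) to lift the degeneracy.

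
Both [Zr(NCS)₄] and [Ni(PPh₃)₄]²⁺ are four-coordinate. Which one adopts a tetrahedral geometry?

For [Zr(NCS)₄]: Summing ligand charges against the 0 overall charge gives an oxidation state of +4 for zirconium. Group 4 minus oxidation state 4 gives a d⁰ configuration. A d⁰ ion has no crystal-field stabilisation preference between square planar and tetrahedral, so four ligands adopt the sterically favoured tetrahedral geometry. → tetrahedral.
For [Ni(PPh₃)₄]²⁺: Ligand charges: triphenylphosphine is neutral. With an overall charge of +2 the nickel centre must be in the +2 oxidation state. Ni sits in group 10, so the d-electron count is 10 − 2 = 8. Triphenylphosphine is a strong-field ligand (high in the spectrochemical series). A 3d d⁸ ion with strong-field ligands gains enough CFSE to favour square planar over tetrahedral. → square planar.

[Zr(NCS)₄]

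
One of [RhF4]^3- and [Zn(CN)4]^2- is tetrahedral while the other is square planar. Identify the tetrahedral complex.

For [RhF4]^3-: Summing ligand charges against the −3 overall charge gives an oxidation state of +1 for rhodium. Rh sits in group 9, so the d-electron count is 9 − 1 = 8. A 4d d⁸ ion has a large crystal-field splitting; square planar leaves the high-energy d_{x²−y²} orbital empty and maximises CFSE. → square planar.
For [Zn(CN)4]^2-: Ligand charges: each cyanide is −1. With an overall charge of −2 the zinc centre must be in the +2 oxidation state. Group 12 minus oxidation state 2 gives a d¹⁰ configuration. A d¹⁰ ion has no crystal-field stabilisation preference between square planar and tetrahedral, so four ligands adopt the sterically favoured tetrahedral geometry. → tetrahedral.

[Zn(CN)4]^2-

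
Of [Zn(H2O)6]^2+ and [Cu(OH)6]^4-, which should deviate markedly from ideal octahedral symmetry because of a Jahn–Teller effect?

[Cu(OH)6]^4-

[Zn(H2O)6]^2+: Water is neutral; balancing the +2 overall charge requires Zn(II). Zn sits in group 12, so the d-electron count is 12 − 2 = 10. The d¹⁰ configuration leaves the e_g set evenly filled (or empty) — no strong Jahn–Teller driving force.
[Cu(OH)6]^4-: Summing ligand charges against the −4 overall charge gives an oxidation state of +2 for copper. Group 11 minus oxidation state 2 gives a d⁹ configuration. The t₂g⁶e_g³ configuration has an unevenly filled e_g set; the Jahn–Teller theorem predicts a tetragonal distortion (typically axial elongation) to lift the degeneracy.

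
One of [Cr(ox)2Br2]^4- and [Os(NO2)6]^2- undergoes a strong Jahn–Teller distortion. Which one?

[Cr(ox)2Br2]^4-

[Cr(ox)2Br2]^4-: Ligand charges: each oxalate is −2; each bromide is −1. With an overall charge of −4 the chromium centre must be in the +2 oxidation state. Group 6 minus oxidation state 2 gives a d⁴ configuration. Bromide and oxalate are weak-field ligands for a first-row metal, so the complex is high-spin. The t₂g³e_g¹ (high-spin) configuration has an unevenly filled e_g set; the Jahn–Teller theorem predicts a tetragonal distortion (typically axial elongation) to lift the degeneracy.
[Os(NO2)6]^2-: Each nitro (N-bound nitrite) is −1; balancing the −2 overall charge requires Os(IV). Osmium is a group-8 element; Os(IV) is therefore d⁴. A 5d ion has a large Δₒ and is invariably low-spin. The d⁴ configuration leaves the e_g set evenly filled (or empty) — no strong Jahn–Teller driving force.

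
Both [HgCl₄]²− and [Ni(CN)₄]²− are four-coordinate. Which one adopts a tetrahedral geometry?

[HgCl₄]²−

For [HgCl₄]²−: Summing ligand charges against the −2 overall charge gives an oxidation state of +2 for mercury. Hg sits in group 12, so the d-electron count is 12 − 2 = 10. A d¹⁰ ion has no crystal-field stabilisation preference between square planar and tetrahedral, so four ligands adopt the sterically favoured tetrahedral geometry. → tetrahedral.
For [Ni(CN)₄]²−: Summing ligand charges against the −2 overall charge gives an oxidation state of +2 for nickel. Group 10 minus oxidation state 2 gives a d⁸ configuration. Cyanide is a strong-field ligand (high in the spectrochemical series). A 3d d⁸ ion with strong-field ligands gains enough CFSE to favour square planar over tetrahedral. → square planar.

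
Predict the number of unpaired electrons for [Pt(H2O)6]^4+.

0 unpaired electrons

Water is neutral; balancing the +4 overall charge requires Pt(IV).
Platinum is a group-10 element; Pt(IV) is therefore d⁶.
The spin state decides the count: a 5d ion has a large Δₒ and is invariably low-spin.
An octahedral low-spin d⁶ ion is t₂g⁶e_g⁰, giving 0 unpaired electrons.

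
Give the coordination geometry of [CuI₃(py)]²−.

tetrahedral

Each iodide is −1; pyridine is neutral; balancing the −2 overall charge requires Cu(I).
Group 11 minus oxidation state 1 gives a d¹⁰ configuration.
Coordination number: 4.
A d¹⁰ ion has no crystal-field stabilisation preference between square planar and tetrahedral, so four ligands adopt the sterically favoured tetrahedral geometry.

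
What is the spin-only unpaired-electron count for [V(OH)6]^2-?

1

Ligand charges: each hydroxide is −1. With an overall charge of −2 the vanadium centre must be in the +4 oxidation state.
V sits in group 5, so the d-electron count is 5 − 4 = 1.
In an octahedral field the d¹ configuration is t₂g¹e_g⁰ (only one arrangement possible), giving 1 unpaired electron.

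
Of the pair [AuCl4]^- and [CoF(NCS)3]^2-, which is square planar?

[AuCl4]^-

For [AuCl4]^-: Each chloride is −1; balancing the −1 overall charge requires Au(III). Au sits in group 11, so the d-electron count is 11 − 3 = 8. A 5d d⁸ ion has a large crystal-field splitting; square planar leaves the high-energy d_{x²−y²} orbital empty and maximises CFSE. → square planar.
For [CoF(NCS)3]^2-: Each fluoride is −1; each isothiocyanate is −1; balancing the −2 overall charge requires Co(II). Cobalt is a group-9 element; Co(II) is therefore d⁷. For a high-spin 3d d⁷ ion with weak-field ligands the small Δₜ gives little square-planar CFSE advantage, so four ligands adopt the sterically favoured tetrahedral geometry. → tetrahedral.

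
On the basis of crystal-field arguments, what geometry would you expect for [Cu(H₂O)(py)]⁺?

linear

Summing ligand charges against the +1 overall charge gives an oxidation state of +1 for copper.
Cu sits in group 11, so the d-electron count is 11 − 1 = 10.
Coordination number: 2.
A d¹⁰ ion with only two ligands adopts a linear arrangement (sp hybridisation; no CFSE preference).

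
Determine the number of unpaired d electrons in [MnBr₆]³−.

4

Ligand charges: each bromide is −1. With an overall charge of −3 the manganese centre must be in the +3 oxidation state.
Manganese is a group-7 element; Mn(III) is therefore d⁴.
The spin state decides the count: Bromide is a weak-field ligand for a first-row metal, so the complex is high-spin.
An octahedral high-spin d⁴ ion is t₂g³e_g¹, giving 4 unpaired electrons.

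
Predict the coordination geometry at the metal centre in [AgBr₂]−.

linear

Summing ligand charges against the −1 overall charge gives an oxidation state of +1 for silver.
Group 11 minus oxidation state 1 gives a d¹⁰ configuration.
Coordination number: 2.
A d¹⁰ ion with only two ligands adopts a linear arrangement (sp hybridisation; no CFSE preference).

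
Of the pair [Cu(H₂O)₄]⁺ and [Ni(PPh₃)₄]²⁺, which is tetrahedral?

For [Cu(H₂O)₄]⁺: Summing ligand charges against the +1 overall charge gives an oxidation state of +1 for copper. Cu sits in group 11, so the d-electron count is 11 − 1 = 10. A d¹⁰ ion has no crystal-field stabilisation preference between square planar and tetrahedral, so four ligands adopt the sterically favoured tetrahedral geometry. → tetrahedral.
For [Ni(PPh₃)₄]²⁺: Summing ligand charges against the +2 overall charge gives an oxidation state of +2 for nickel. Ni sits in group 10, so the d-electron count is 10 − 2 = 8. Triphenylphosphine is a strong-field ligand (high in the spectrochemical series). A 3d d⁸ ion with strong-field ligands gains enough CFSE to favour square planar over tetrahedral. → square planar.

[Cu(H₂O)₄]⁺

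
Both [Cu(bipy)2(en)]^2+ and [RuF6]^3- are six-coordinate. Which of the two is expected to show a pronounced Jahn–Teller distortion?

[Cu(bipy)2(en)]^2+

[Cu(bipy)2(en)]^2+: Summing ligand charges against the +2 overall charge gives an oxidation state of +2 for copper. Cu sits in group 11, so the d-electron count is 11 − 2 = 9. The t₂g⁶e_g³ configuration has an unevenly filled e_g set; the Jahn–Teller theorem predicts a tetragonal distortion (typically axial elongation) to lift the degeneracy.
[RuF6]^3-: Each fluoride is −1; balancing the −3 overall charge requires Ru(III). Ruthenium is a group-8 element; Ru(III) is therefore d⁵. A 4d ion has a large Δₒ and is invariably low-spin. The d⁵ configuration leaves the e_g set evenly filled (or empty) — no strong Jahn–Teller driving force.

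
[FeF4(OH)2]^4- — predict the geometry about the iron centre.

octahedral

Each fluoride is −1; each hydroxide is −1; balancing the −4 overall charge requires Fe(II).
Fe sits in group 8, so the d-electron count is 8 − 2 = 6.
With 6 monodentate ligands the coordination number is 6.
Six donors around a single metal centre give an octahedral coordination sphere.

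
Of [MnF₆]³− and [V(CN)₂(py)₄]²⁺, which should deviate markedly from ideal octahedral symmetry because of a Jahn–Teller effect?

[MnF₆]³−

[MnF₆]³−: Summing ligand charges against the −3 overall charge gives an oxidation state of +3 for manganese. Group 7 minus oxidation state 3 gives a d⁴ configuration. Fluoride is a weak-field ligand for a first-row metal, so the complex is high-spin. The t₂g³e_g¹ (high-spin) configuration has an unevenly filled e_g set; the Jahn–Teller theorem predicts a tetragonal distortion (typically axial elongation) to lift the degeneracy.
[V(CN)₂(py)₄]²⁺: Ligand charges: each cyanide is −1; pyridine is neutral. With an overall charge of +2 the vanadium centre must be in the +4 oxidation state. V sits in group 5, so the d-electron count is 5 − 4 = 1. The d¹ configuration leaves the e_g set evenly filled (or empty) — no strong Jahn–Teller driving force.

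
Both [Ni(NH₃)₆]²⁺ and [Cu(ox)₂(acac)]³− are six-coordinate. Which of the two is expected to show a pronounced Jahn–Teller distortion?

[Ni(NH₃)₆]²⁺: Ligand charges: ammonia is neutral. With an overall charge of +2 the nickel centre must be in the +2 oxidation state. Nickel is a group-10 element; Ni(II) is therefore d⁸. The d⁸ configuration leaves the e_g set evenly filled (or empty) — no strong Jahn–Teller driving force.
[Cu(ox)₂(acac)]³−: Ligand charges: each oxalate is −2; each acetylacetonate is −1. With an overall charge of −3 the copper centre must be in the +2 oxidation state. Cu sits in group 11, so the d-electron count is 11 − 2 = 9. The t₂g⁶e_g³ configuration has an unevenly filled e_g set; the Jahn–Teller theorem predicts a tetragonal distortion (typically axial elongation) to lift the degeneracy.

[Cu(ox)₂(acac)]³−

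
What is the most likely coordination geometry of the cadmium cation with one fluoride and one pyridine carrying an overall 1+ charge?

Ligand charges: each fluoride is −1; pyridine is neutral. With an overall charge of +1 the cadmium centre must be in the +2 oxidation state.
Cd sits in group 12, so the d-electron count is 12 − 2 = 10.
Coordination number: 2.
A d¹⁰ ion with only two ligands adopts a linear arrangement (sp hybridisation; no CFSE preference).

linear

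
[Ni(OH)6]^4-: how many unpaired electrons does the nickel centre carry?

Summing ligand charges against the −4 overall charge gives an oxidation state of +2 for nickel.
Group 10 minus oxidation state 2 gives a d⁸ configuration.
In an octahedral field the d⁸ configuration is t₂g⁶e_g² (only one arrangement possible), giving 2 unpaired electrons.

2 unpaired electrons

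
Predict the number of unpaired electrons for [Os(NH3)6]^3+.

Ammonia is neutral; balancing the +3 overall charge requires Os(III).
Os sits in group 8, so the d-electron count is 8 − 3 = 5.
The spin state decides the count: a 5d ion has a large Δₒ and is invariably low-spin.
An octahedral low-spin d⁵ ion is t₂g⁵e_g⁰, giving 1 unpaired electron.

1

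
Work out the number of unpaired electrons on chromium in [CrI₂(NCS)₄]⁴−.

Summing ligand charges against the −4 overall charge gives an oxidation state of +2 for chromium.
Group 6 minus oxidation state 2 gives a d⁴ configuration.
The spin state decides the count: Iodide and isothiocyanate are weak-field ligands for a first-row metal, so the complex is high-spin.
An octahedral high-spin d⁴ ion is t₂g³e_g¹, giving 4 unpaired electrons.

4 unpaired electrons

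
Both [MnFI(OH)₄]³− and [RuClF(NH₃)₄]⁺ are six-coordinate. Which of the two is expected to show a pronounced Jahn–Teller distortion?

[MnFI(OH)₄]³−: Ligand charges: each fluoride is −1; each iodide is −1; each hydroxide is −1. With an overall charge of −3 the manganese centre must be in the +3 oxidation state. Manganese is a group-7 element; Mn(III) is therefore d⁴. Fluoride, hydroxide, and iodide are weak-field ligands for a first-row metal, so the complex is high-spin. The t₂g³e_g¹ (high-spin) configuration has an unevenly filled e_g set; the Jahn–Teller theorem predicts a tetragonal distortion (typically axial elongation) to lift the degeneracy.
[RuClF(NH₃)₄]⁺: Ligand charges: each chloride is −1; each fluoride is −1; ammonia is neutral. With an overall charge of +1 the ruthenium centre must be in the +3 oxidation state. Ruthenium is a group-8 element; Ru(III) is therefore d⁵. A 4d ion has a large Δₒ and is invariably low-spin. The d⁵ configuration leaves the e_g set evenly filled (or empty) — no strong Jahn–Teller driving force.

[MnFI(OH)₄]³−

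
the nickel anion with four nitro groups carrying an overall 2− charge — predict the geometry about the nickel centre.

square planar

Summing ligand charges against the −2 overall charge gives an oxidation state of +2 for nickel.
Group 10 minus oxidation state 2 gives a d⁸ configuration.
Coordination number: 4.
Nitro (N-bound nitrite) is a strong-field ligand (high in the spectrochemical series).
A 3d d⁸ ion with strong-field ligands gains enough CFSE to favour square planar over tetrahedral.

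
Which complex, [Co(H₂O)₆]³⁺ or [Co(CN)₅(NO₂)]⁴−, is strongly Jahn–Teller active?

[Co(CN)₅(NO₂)]⁴−

[Co(H₂O)₆]³⁺: Summing ligand charges against the +3 overall charge gives an oxidation state of +3 for cobalt. Group 9 minus oxidation state 3 gives a d⁶ configuration. Co(III) has an exceptionally large octahedral splitting and is low-spin with essentially every ligand except fluoride. The d⁶ configuration leaves the e_g set evenly filled (or empty) — no strong Jahn–Teller driving force.
[Co(CN)₅(NO₂)]⁴−: Each cyanide is −1; each nitro (N-bound nitrite) is −1; balancing the −4 overall charge requires Co(II). Cobalt is a group-9 element; Co(II) is therefore d⁷. Cyanide and nitro (N-bound nitrite) are strong-field ligands (high in the spectrochemical series) for a first-row metal, so the complex is low-spin. The t₂g⁶e_g¹ (low-spin) configuration has an unevenly filled e_g set; the Jahn–Teller theorem predicts a tetragonal distortion (typically axial elongation) to lift the degeneracy.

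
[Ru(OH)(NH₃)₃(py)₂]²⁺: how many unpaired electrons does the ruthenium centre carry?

1 unpaired electron

Summing ligand charges against the +2 overall charge gives an oxidation state of +3 for ruthenium.
Group 8 minus oxidation state 3 gives a d⁵ configuration.
The spin state decides the count: a 4d ion has a large Δₒ and is invariably low-spin.
An octahedral low-spin d⁵ ion is t₂g⁵e_g⁰, giving 1 unpaired electron.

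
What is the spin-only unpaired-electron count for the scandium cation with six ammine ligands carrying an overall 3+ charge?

Ligand charges: ammonia is neutral. With an overall charge of +3 the scandium centre must be in the +3 oxidation state.
Group 3 minus oxidation state 3 gives a d⁰ configuration.
In an octahedral field the d⁰ configuration is t₂g⁰e_g⁰, giving 0 unpaired electrons.

0 unpaired electrons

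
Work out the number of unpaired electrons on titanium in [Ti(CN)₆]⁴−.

2

Summing ligand charges against the −4 overall charge gives an oxidation state of +2 for titanium.
Group 4 minus oxidation state 2 gives a d² configuration.
In an octahedral field the d² configuration is t₂g²e_g⁰ (only one arrangement possible), giving 2 unpaired electrons.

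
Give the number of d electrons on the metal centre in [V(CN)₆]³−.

d²

Summing ligand charges against the −3 overall charge gives an oxidation state of +3 for vanadium.
V sits in group 5, so the d-electron count is 5 − 3 = 2.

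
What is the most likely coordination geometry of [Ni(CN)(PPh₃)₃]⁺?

Summing ligand charges against the +1 overall charge gives an oxidation state of +2 for nickel.
Nickel is a group-10 element; Ni(II) is therefore d⁸.
Coordination number: 4.
Cyanide and triphenylphosphine are strong-field ligands (high in the spectrochemical series).
A 3d d⁸ ion with strong-field ligands gains enough CFSE to favour square planar over tetrahedral.

square planar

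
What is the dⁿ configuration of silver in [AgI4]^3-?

Summing ligand charges against the −3 overall charge gives an oxidation state of +1 for silver.
Silver is a group-11 element; Ag(I) is therefore d¹⁰.

d¹⁰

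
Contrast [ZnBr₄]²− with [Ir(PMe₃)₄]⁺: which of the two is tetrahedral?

[ZnBr₄]²−

For [ZnBr₄]²−: Summing ligand charges against the −2 overall charge gives an oxidation state of +2 for zinc. Group 12 minus oxidation state 2 gives a d¹⁰ configuration. A d¹⁰ ion has no crystal-field stabilisation preference between square planar and tetrahedral, so four ligands adopt the sterically favoured tetrahedral geometry. → tetrahedral.
For [Ir(PMe₃)₄]⁺: Trimethylphosphine is neutral; balancing the +1 overall charge requires Ir(I). Iridium is a group-9 element; Ir(I) is therefore d⁸. A 5d d⁸ ion has a large crystal-field splitting; square planar leaves the high-energy d_{x²−y²} orbital empty and maximises CFSE. → square planar.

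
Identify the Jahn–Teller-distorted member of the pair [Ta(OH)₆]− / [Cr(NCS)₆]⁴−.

[Cr(NCS)₆]⁴−

[Ta(OH)₆]−: Summing ligand charges against the −1 overall charge gives an oxidation state of +5 for tantalum. Ta sits in group 5, so the d-electron count is 5 − 5 = 0. The d⁰ configuration leaves the e_g set evenly filled (or empty) — no strong Jahn–Teller driving force.
[Cr(NCS)₆]⁴−: Summing ligand charges against the −4 overall charge gives an oxidation state of +2 for chromium. Chromium is a group-6 element; Cr(II) is therefore d⁴. Isothiocyanate is a weak-field ligand for a first-row metal, so the complex is high-spin. The t₂g³e_g¹ (high-spin) configuration has an unevenly filled e_g set; the Jahn–Teller theorem predicts a tetragonal distortion (typically axial elongation) to lift the degeneracy.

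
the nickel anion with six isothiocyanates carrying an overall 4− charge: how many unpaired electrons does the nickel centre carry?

Each isothiocyanate is −1; balancing the −4 overall charge requires Ni(II).
Ni sits in group 10, so the d-electron count is 10 − 2 = 8.
In an octahedral field the d⁸ configuration is t₂g⁶e_g² (only one arrangement possible), giving 2 unpaired electrons.

2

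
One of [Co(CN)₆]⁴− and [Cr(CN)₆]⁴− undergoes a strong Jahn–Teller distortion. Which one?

[Co(CN)₆]⁴−: Ligand charges: each cyanide is −1. With an overall charge of −4 the cobalt centre must be in the +2 oxidation state. Cobalt is a group-9 element; Co(II) is therefore d⁷. Cyanide is a strong-field ligand (high in the spectrochemical series) for a first-row metal, so the complex is low-spin. The t₂g⁶e_g¹ (low-spin) configuration has an unevenly filled e_g set; the Jahn–Teller theorem predicts a tetragonal distortion (typically axial elongation) to lift the degeneracy.
[Cr(CN)₆]⁴−: Summing ligand charges against the −4 overall charge gives an oxidation state of +2 for chromium. Group 6 minus oxidation state 2 gives a d⁴ configuration. Cyanide is a strong-field ligand (high in the spectrochemical series) for a first-row metal, so the complex is low-spin. The d⁴ configuration leaves the e_g set evenly filled (or empty) — no strong Jahn–Teller driving force.

[Co(CN)₆]⁴−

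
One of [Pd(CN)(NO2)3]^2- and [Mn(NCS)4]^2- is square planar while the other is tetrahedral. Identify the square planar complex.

For [Pd(CN)(NO2)3]^2-: Ligand charges: each cyanide is −1; each nitro (N-bound nitrite) is −1. With an overall charge of −2 the palladium centre must be in the +2 oxidation state. Palladium is a group-10 element; Pd(II) is therefore d⁸. A 4d d⁸ ion has a large crystal-field splitting; square planar leaves the high-energy d_{x²−y²} orbital empty and maximises CFSE. → square planar.
For [Mn(NCS)4]^2-: Each isothiocyanate is −1; balancing the −2 overall charge requires Mn(II). Mn sits in group 7, so the d-electron count is 7 − 2 = 5. A high-spin d⁵ ion has zero CFSE in either geometry, so four ligands adopt the sterically favoured tetrahedral geometry. → tetrahedral.

[Pd(CN)(NO2)3]^2-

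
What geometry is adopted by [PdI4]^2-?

Ligand charges: each iodide is −1. With an overall charge of −2 the palladium centre must be in the +2 oxidation state.
Palladium is a group-10 element; Pd(II) is therefore d⁸.
With 4 monodentate ligands the coordination number is 4.
A 4d d⁸ ion has a large crystal-field splitting; square planar leaves the high-energy d_{x²−y²} orbital empty and maximises CFSE.

square planar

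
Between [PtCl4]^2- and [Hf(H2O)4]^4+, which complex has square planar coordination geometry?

[PtCl4]^2-

For [PtCl4]^2-: Each chloride is −1; balancing the −2 overall charge requires Pt(II). Group 10 minus oxidation state 2 gives a d⁸ configuration. A 5d d⁸ ion has a large crystal-field splitting; square planar leaves the high-energy d_{x²−y²} orbital empty and maximises CFSE. → square planar.
For [Hf(H2O)4]^4+: Summing ligand charges against the +4 overall charge gives an oxidation state of +4 for hafnium. Hf sits in group 4, so the d-electron count is 4 − 4 = 0. A d⁰ ion has no crystal-field stabilisation preference between square planar and tetrahedral, so four ligands adopt the sterically favoured tetrahedral geometry. → tetrahedral.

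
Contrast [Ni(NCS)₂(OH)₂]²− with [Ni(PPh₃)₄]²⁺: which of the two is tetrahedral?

[Ni(NCS)₂(OH)₂]²−

For [Ni(NCS)₂(OH)₂]²−: Each isothiocyanate is −1; each hydroxide is −1; balancing the −2 overall charge requires Ni(II). Ni sits in group 10, so the d-electron count is 10 − 2 = 8. Hydroxide and isothiocyanate are weak-field ligands. With weak-field ligands the CFSE gain from square planar is small, so a 3d d⁸ ion takes the sterically preferred tetrahedral geometry. → tetrahedral.
For [Ni(PPh₃)₄]²⁺: Summing ligand charges against the +2 overall charge gives an oxidation state of +2 for nickel. Group 10 minus oxidation state 2 gives a d⁸ configuration. Triphenylphosphine is a strong-field ligand (high in the spectrochemical series). A 3d d⁸ ion with strong-field ligands gains enough CFSE to favour square planar over tetrahedral. → square planar.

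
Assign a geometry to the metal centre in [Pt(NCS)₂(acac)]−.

Each isothiocyanate is −1; each acetylacetonate is −1; balancing the −1 overall charge requires Pt(II).
Group 10 minus oxidation state 2 gives a d⁸ configuration.
Counting donor atoms: 2×isothiocyanate (monodentate) → 2 donors; 1×acetylacetonate (bidentate) → 2 donors. Coordination number = 4.
A 5d d⁸ ion has a large crystal-field splitting; square planar leaves the high-energy d_{x²−y²} orbital empty and maximises CFSE.

square planar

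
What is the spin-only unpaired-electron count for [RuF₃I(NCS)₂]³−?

Summing ligand charges against the −3 overall charge gives an oxidation state of +3 for ruthenium.
Ru sits in group 8, so the d-electron count is 8 − 3 = 5.
The spin state decides the count: a 4d ion has a large Δₒ and is invariably low-spin.
An octahedral low-spin d⁵ ion is t₂g⁵e_g⁰, giving 1 unpaired electron.

1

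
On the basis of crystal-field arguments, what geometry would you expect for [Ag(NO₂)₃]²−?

trigonal planar

Each nitro (N-bound nitrite) is −1; balancing the −2 overall charge requires Ag(I).
Ag sits in group 11, so the d-electron count is 11 − 1 = 10.
Coordination number: 3.
Three ligands around a d¹⁰ centre minimise repulsion in a trigonal-planar arrangement.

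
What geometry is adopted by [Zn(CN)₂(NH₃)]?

trigonal planar

Each cyanide is −1; ammonia is neutral; balancing the 0 overall charge requires Zn(II).
Group 12 minus oxidation state 2 gives a d¹⁰ configuration.
With 3 monodentate ligands the coordination number is 3.
Three ligands around a d¹⁰ centre minimise repulsion in a trigonal-planar arrangement.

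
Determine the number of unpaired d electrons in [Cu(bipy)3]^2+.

Ligand charges: 2,2′-bipyridine is neutral. With an overall charge of +2 the copper centre must be in the +2 oxidation state.
Group 11 minus oxidation state 2 gives a d⁹ configuration.
Counting donor atoms: 3×2,2′-bipyridine (bidentate) → 6 donors. Coordination number = 6.
In an octahedral field the d⁹ configuration is t₂g⁶e_g³ (only one arrangement possible), giving 1 unpaired electron.

1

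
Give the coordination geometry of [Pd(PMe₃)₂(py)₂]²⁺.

Ligand charges: trimethylphosphine is neutral; pyridine is neutral. With an overall charge of +2 the palladium centre must be in the +2 oxidation state.
Group 10 minus oxidation state 2 gives a d⁸ configuration.
With 4 monodentate ligands the coordination number is 4.
A 4d d⁸ ion has a large crystal-field splitting; square planar leaves the high-energy d_{x²−y²} orbital empty and maximises CFSE.

square planar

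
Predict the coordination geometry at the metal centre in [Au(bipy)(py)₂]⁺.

Ligand charges: 2,2′-bipyridine is neutral; pyridine is neutral. With an overall charge of +1 the gold centre must be in the +1 oxidation state.
Au sits in group 11, so the d-electron count is 11 − 1 = 10.
Counting donor atoms: 1×2,2′-bipyridine (bidentate) → 2 donors; 2×pyridine (monodentate) → 2 donors. Coordination number = 4.
A d¹⁰ ion has no crystal-field stabilisation preference between square planar and tetrahedral, so four ligands adopt the sterically favoured tetrahedral geometry.

tetrahedral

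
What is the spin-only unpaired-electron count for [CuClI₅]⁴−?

Summing ligand charges against the −4 overall charge gives an oxidation state of +2 for copper.
Copper is a group-11 element; Cu(II) is therefore d⁹.
In an octahedral field the d⁹ configuration is t₂g⁶e_g³ (only one arrangement possible), giving 1 unpaired electron.

1 unpaired electron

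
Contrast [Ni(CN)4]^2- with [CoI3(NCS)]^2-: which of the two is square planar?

For [Ni(CN)4]^2-: Each cyanide is −1; balancing the −2 overall charge requires Ni(II). Nickel is a group-10 element; Ni(II) is therefore d⁸. Cyanide is a strong-field ligand (high in the spectrochemical series). A 3d d⁸ ion with strong-field ligands gains enough CFSE to favour square planar over tetrahedral. → square planar.
For [CoI3(NCS)]^2-: Ligand charges: each iodide is −1; each isothiocyanate is −1. With an overall charge of −2 the cobalt centre must be in the +2 oxidation state. Co sits in group 9, so the d-electron count is 9 − 2 = 7. For a high-spin 3d d⁷ ion with weak-field ligands the small Δₜ gives little square-planar CFSE advantage, so four ligands adopt the sterically favoured tetrahedral geometry. → tetrahedral.

[Ni(CN)4]^2-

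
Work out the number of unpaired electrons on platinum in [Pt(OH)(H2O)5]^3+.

Each hydroxide is −1; water is neutral; balancing the +3 overall charge requires Pt(IV).
Group 10 minus oxidation state 4 gives a d⁶ configuration.
The spin state decides the count: a 5d ion has a large Δₒ and is invariably low-spin.
An octahedral low-spin d⁶ ion is t₂g⁶e_g⁰, giving 0 unpaired electrons.

0 unpaired electrons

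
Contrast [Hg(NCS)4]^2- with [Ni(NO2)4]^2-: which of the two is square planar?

[Ni(NO2)4]^2-

For [Hg(NCS)4]^2-: Each isothiocyanate is −1; balancing the −2 overall charge requires Hg(II). Hg sits in group 12, so the d-electron count is 12 − 2 = 10. A d¹⁰ ion has no crystal-field stabilisation preference between square planar and tetrahedral, so four ligands adopt the sterically favoured tetrahedral geometry. → tetrahedral.
For [Ni(NO2)4]^2-: Summing ligand charges against the −2 overall charge gives an oxidation state of +2 for nickel. Nickel is a group-10 element; Ni(II) is therefore d⁸. Nitro (N-bound nitrite) is a strong-field ligand (high in the spectrochemical series). A 3d d⁸ ion with strong-field ligands gains enough CFSE to favour square planar over tetrahedral. → square planar.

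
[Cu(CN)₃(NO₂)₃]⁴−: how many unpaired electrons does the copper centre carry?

1

Each cyanide is −1; each nitro (N-bound nitrite) is −1; balancing the −4 overall charge requires Cu(II).
Group 11 minus oxidation state 2 gives a d⁹ configuration.
In an octahedral field the d⁹ configuration is t₂g⁶e_g³ (only one arrangement possible), giving 1 unpaired electron.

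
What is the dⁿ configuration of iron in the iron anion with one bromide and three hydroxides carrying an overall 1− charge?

d5

Summing ligand charges against the −1 overall charge gives an oxidation state of +3 for iron.
Group 8 minus oxidation state 3 gives a d⁵ configuration.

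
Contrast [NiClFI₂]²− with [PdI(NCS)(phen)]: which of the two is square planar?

[PdI(NCS)(phen)]

For [NiClFI₂]²−: Each chloride is −1; each fluoride is −1; each iodide is −1; balancing the −2 overall charge requires Ni(II). Ni sits in group 10, so the d-electron count is 10 − 2 = 8. Chloride, fluoride, and iodide are weak-field ligands. With weak-field ligands the CFSE gain from square planar is small, so a 3d d⁸ ion takes the sterically preferred tetrahedral geometry. → tetrahedral.
For [PdI(NCS)(phen)]: Ligand charges: each iodide is −1; each isothiocyanate is −1; 1,10-phenanthroline is neutral. With an overall charge of 0 the palladium centre must be in the +2 oxidation state. Group 10 minus oxidation state 2 gives a d⁸ configuration. A 4d d⁸ ion has a large crystal-field splitting; square planar leaves the high-energy d_{x²−y²} orbital empty and maximises CFSE. → square planar.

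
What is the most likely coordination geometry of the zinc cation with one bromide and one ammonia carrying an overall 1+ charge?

linear

Summing ligand charges against the +1 overall charge gives an oxidation state of +2 for zinc.
Zinc is a group-12 element; Zn(II) is therefore d¹⁰.
Coordination number: 2.
A d¹⁰ ion with only two ligands adopts a linear arrangement (sp hybridisation; no CFSE preference).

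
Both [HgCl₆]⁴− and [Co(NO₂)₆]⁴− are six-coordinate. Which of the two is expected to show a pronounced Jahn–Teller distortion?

[Co(NO₂)₆]⁴−

[HgCl₆]⁴−: Ligand charges: each chloride is −1. With an overall charge of −4 the mercury centre must be in the +2 oxidation state. Group 12 minus oxidation state 2 gives a d¹⁰ configuration. The d¹⁰ configuration leaves the e_g set evenly filled (or empty) — no strong Jahn–Teller driving force.
[Co(NO₂)₆]⁴−: Each nitro (N-bound nitrite) is −1; balancing the −4 overall charge requires Co(II). Cobalt is a group-9 element; Co(II) is therefore d⁷. Nitro (N-bound nitrite) is a strong-field ligand (high in the spectrochemical series) for a first-row metal, so the complex is low-spin. The t₂g⁶e_g¹ (low-spin) configuration has an unevenly filled e_g set; the Jahn–Teller theorem predicts a tetragonal distortion (typically axial elongation) to lift the degeneracy.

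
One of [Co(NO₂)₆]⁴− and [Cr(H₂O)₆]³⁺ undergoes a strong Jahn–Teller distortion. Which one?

[Co(NO₂)₆]⁴−

[Co(NO₂)₆]⁴−: Ligand charges: each nitro (N-bound nitrite) is −1. With an overall charge of −4 the cobalt centre must be in the +2 oxidation state. Co sits in group 9, so the d-electron count is 9 − 2 = 7. Nitro (N-bound nitrite) is a strong-field ligand (high in the spectrochemical series) for a first-row metal, so the complex is low-spin. The t₂g⁶e_g¹ (low-spin) configuration has an unevenly filled e_g set; the Jahn–Teller theorem predicts a tetragonal distortion (typically axial elongation) to lift the degeneracy.
[Cr(H₂O)₆]³⁺: Ligand charges: water is neutral. With an overall charge of +3 the chromium centre must be in the +3 oxidation state. Chromium is a group-6 element; Cr(III) is therefore d³. The d³ configuration leaves the e_g set evenly filled (or empty) — no strong Jahn–Teller driving force.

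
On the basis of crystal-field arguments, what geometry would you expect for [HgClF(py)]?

trigonal planar

Summing ligand charges against the 0 overall charge gives an oxidation state of +2 for mercury.
Group 12 minus oxidation state 2 gives a d¹⁰ configuration.
With 3 monodentate ligands the coordination number is 3.
Three ligands around a d¹⁰ centre minimise repulsion in a trigonal-planar arrangement.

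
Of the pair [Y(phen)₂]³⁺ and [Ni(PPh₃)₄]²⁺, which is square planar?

[Ni(PPh₃)₄]²⁺

For [Y(phen)₂]³⁺: Ligand charges: 1,10-phenanthroline is neutral. With an overall charge of +3 the yttrium centre must be in the +3 oxidation state. Y sits in group 3, so the d-electron count is 3 − 3 = 0. A d⁰ ion has no crystal-field stabilisation preference between square planar and tetrahedral, so four ligands adopt the sterically favoured tetrahedral geometry. → tetrahedral.
For [Ni(PPh₃)₄]²⁺: Triphenylphosphine is neutral; balancing the +2 overall charge requires Ni(II). Nickel is a group-10 element; Ni(II) is therefore d⁸. Triphenylphosphine is a strong-field ligand (high in the spectrochemical series). A 3d d⁸ ion with strong-field ligands gains enough CFSE to favour square planar over tetrahedral. → square planar.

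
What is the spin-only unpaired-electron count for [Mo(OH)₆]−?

Ligand charges: each hydroxide is −1. With an overall charge of −1 the molybdenum centre must be in the +5 oxidation state.
Group 6 minus oxidation state 5 gives a d¹ configuration.
In an octahedral field the d¹ configuration is t₂g¹e_g⁰ (only one arrangement possible), giving 1 unpaired electron.

1 unpaired electron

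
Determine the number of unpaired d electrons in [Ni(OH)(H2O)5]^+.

2

Summing ligand charges against the +1 overall charge gives an oxidation state of +2 for nickel.
Group 10 minus oxidation state 2 gives a d⁸ configuration.
In an octahedral field the d⁸ configuration is t₂g⁶e_g² (only one arrangement possible), giving 2 unpaired electrons.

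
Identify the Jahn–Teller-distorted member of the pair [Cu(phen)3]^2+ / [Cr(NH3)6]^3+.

[Cu(phen)3]^2+: Ligand charges: 1,10-phenanthroline is neutral. With an overall charge of +2 the copper centre must be in the +2 oxidation state. Group 11 minus oxidation state 2 gives a d⁹ configuration. The t₂g⁶e_g³ configuration has an unevenly filled e_g set; the Jahn–Teller theorem predicts a tetragonal distortion (typically axial elongation) to lift the degeneracy.
[Cr(NH3)6]^3+: Summing ligand charges against the +3 overall charge gives an oxidation state of +3 for chromium. Chromium is a group-6 element; Cr(III) is therefore d³. The d³ configuration leaves the e_g set evenly filled (or empty) — no strong Jahn–Teller driving force.

[Cu(phen)3]^2+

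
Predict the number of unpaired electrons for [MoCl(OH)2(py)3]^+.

2

Summing ligand charges against the +1 overall charge gives an oxidation state of +4 for molybdenum.
Group 6 minus oxidation state 4 gives a d² configuration.
In an octahedral field the d² configuration is t₂g²e_g⁰ (only one arrangement possible), giving 2 unpaired electrons.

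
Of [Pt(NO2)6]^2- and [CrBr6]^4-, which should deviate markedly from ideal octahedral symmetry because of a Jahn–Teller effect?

[CrBr6]^4-

[Pt(NO2)6]^2-: Each nitro (N-bound nitrite) is −1; balancing the −2 overall charge requires Pt(IV). Pt sits in group 10, so the d-electron count is 10 − 4 = 6. A 5d ion has a large Δₒ and is invariably low-spin. The d⁶ configuration leaves the e_g set evenly filled (or empty) — no strong Jahn–Teller driving force.
[CrBr6]^4-: Each bromide is −1; balancing the −4 overall charge requires Cr(II). Group 6 minus oxidation state 2 gives a d⁴ configuration. Bromide is a weak-field ligand for a first-row metal, so the complex is high-spin. The t₂g³e_g¹ (high-spin) configuration has an unevenly filled e_g set; the Jahn–Teller theorem predicts a tetragonal distortion (typically axial elongation) to lift the degeneracy.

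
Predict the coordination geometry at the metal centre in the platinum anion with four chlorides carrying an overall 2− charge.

Ligand charges: each chloride is −1. With an overall charge of −2 the platinum centre must be in the +2 oxidation state.
Pt sits in group 10, so the d-electron count is 10 − 2 = 8.
Coordination number: 4.
A 5d d⁸ ion has a large crystal-field splitting; square planar leaves the high-energy d_{x²−y²} orbital empty and maximises CFSE.

square planar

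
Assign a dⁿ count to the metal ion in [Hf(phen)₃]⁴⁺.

d0

Ligand charges: 1,10-phenanthroline is neutral. With an overall charge of +4 the hafnium centre must be in the +4 oxidation state.
Hf sits in group 4, so the d-electron count is 4 − 4 = 0.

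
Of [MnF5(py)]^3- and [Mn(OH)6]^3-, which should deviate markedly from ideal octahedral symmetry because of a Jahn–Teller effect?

[MnF5(py)]^3-: Summing ligand charges against the −3 overall charge gives an oxidation state of +2 for manganese. Mn sits in group 7, so the d-electron count is 7 − 2 = 5. Fluoride is a weak-field ligand for a first-row metal, so the complex is high-spin. The d⁵ configuration leaves the e_g set evenly filled (or empty) — no strong Jahn–Teller driving force.
[Mn(OH)6]^3-: Ligand charges: each hydroxide is −1. With an overall charge of −3 the manganese centre must be in the +3 oxidation state. Mn sits in group 7, so the d-electron count is 7 − 3 = 4. Hydroxide is a weak-field ligand for a first-row metal, so the complex is high-spin. The t₂g³e_g¹ (high-spin) configuration has an unevenly filled e_g set; the Jahn–Teller theorem predicts a tetragonal distortion (typically axial elongation) to lift the degeneracy.

[Mn(OH)6]^3-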